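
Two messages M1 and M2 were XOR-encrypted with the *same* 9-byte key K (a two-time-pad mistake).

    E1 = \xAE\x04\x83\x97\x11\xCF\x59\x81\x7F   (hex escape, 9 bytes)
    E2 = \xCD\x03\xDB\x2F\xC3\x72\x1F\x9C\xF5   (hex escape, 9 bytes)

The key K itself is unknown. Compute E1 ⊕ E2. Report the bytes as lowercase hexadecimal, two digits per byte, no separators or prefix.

E1 ⊕ E2 = (M1 ⊕ K) ⊕ (M2 ⊕ K) = M1 ⊕ M2 — the shared key cancels under XOR.
ae ^ cd = 63
04 ^ 03 = 07
83 ^ db = 58
97 ^ 2f = b8
11 ^ c3 = d2
cf ^ 72 = bd
59 ^ 1f = 46
81 ^ 9c = 1d
7f ^ f5 = 8a

630758b8d2bd461d8a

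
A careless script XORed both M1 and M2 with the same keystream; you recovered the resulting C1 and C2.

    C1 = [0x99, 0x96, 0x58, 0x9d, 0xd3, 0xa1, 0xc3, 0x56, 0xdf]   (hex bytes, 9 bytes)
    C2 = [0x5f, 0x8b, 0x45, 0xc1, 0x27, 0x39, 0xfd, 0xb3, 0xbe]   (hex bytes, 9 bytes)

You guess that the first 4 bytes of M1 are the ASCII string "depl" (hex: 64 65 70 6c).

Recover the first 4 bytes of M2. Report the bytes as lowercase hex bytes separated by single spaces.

a2 78 6d 30

First, C1 ⊕ C2 = (M1 ⊕ K) ⊕ (M2 ⊕ K) = M1 ⊕ M2, so the key drops out. Then M2 = (M1 ⊕ M2) ⊕ M1 over the first 4 bytes.
byte 0: (99 ⊕ 5f) ⊕ 64 = c6 ⊕ 64 = a2
byte 1: (96 ⊕ 8b) ⊕ 65 = 1d ⊕ 65 = 78
byte 2: (58 ⊕ 45) ⊕ 70 = 1d ⊕ 70 = 6d
byte 3: (9d ⊕ c1) ⊕ 6c = 5c ⊕ 6c = 30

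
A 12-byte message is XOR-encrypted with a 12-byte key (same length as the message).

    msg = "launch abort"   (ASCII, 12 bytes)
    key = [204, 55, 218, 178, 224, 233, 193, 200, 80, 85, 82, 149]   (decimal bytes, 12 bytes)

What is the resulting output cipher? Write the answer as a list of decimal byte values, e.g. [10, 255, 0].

[160, 86, 175, 220, 131, 129, 225, 169, 50, 58, 32, 225]

01101100 xor 11001100 = 10100000
01100001 xor 00110111 = 01010110
01110101 xor 11011010 = 10101111
01101110 xor 10110010 = 11011100
01100011 xor 11100000 = 10000011
01101000 xor 11101001 = 10000001
00100000 xor 11000001 = 11100001
01100001 xor 11001000 = 10101001
01100010 xor 01010000 = 00110010
01101111 xor 01010101 = 00111010
01110010 xor 01010010 = 00100000
01110100 xor 10010101 = 11100001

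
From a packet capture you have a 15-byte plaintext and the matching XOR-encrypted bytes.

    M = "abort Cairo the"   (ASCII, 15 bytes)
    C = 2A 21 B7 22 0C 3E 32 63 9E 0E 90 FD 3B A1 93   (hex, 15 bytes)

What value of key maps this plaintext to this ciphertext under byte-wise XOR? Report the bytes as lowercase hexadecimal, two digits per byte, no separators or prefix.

Since C = M ⊕ key, XORing both sides with M gives key = M ⊕ C.
61 XOR 2a = 4b
62 XOR 21 = 43
6f XOR b7 = d8
72 XOR 22 = 50
74 XOR 0c = 78
20 XOR 3e = 1e
43 XOR 32 = 71
61 XOR 63 = 02
69 XOR 9e = f7
72 XOR 0e = 7c
6f XOR 90 = ff
20 XOR fd = dd
74 XOR 3b = 4f
68 XOR a1 = c9
65 XOR 93 = f6

4b43d850781e7102f77cffdd4fc9f6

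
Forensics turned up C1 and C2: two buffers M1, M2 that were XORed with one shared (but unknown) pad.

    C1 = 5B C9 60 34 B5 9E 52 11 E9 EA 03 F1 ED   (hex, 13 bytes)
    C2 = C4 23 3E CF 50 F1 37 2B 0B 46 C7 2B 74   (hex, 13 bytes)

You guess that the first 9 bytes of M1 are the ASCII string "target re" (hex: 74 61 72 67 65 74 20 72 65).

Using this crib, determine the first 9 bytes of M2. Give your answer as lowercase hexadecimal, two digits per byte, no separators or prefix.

First, C1 ⊕ C2 = (M1 ⊕ K) ⊕ (M2 ⊕ K) = M1 ⊕ M2, so the key drops out. Then M2 = (M1 ⊕ M2) ⊕ M1 over the first 9 bytes.
byte 0: (5b xor c4) xor 74 = 9f xor 74 = eb
byte 1: (c9 xor 23) xor 61 = ea xor 61 = 8b
byte 2: (60 xor 3e) xor 72 = 5e xor 72 = 2c
byte 3: (34 xor cf) xor 67 = fb xor 67 = 9c
byte 4: (b5 xor 50) xor 65 = e5 xor 65 = 80
byte 5: (9e xor f1) xor 74 = 6f xor 74 = 1b
byte 6: (52 xor 37) xor 20 = 65 xor 20 = 45
byte 7: (11 xor 2b) xor 72 = 3a xor 72 = 48
byte 8: (e9 xor 0b) xor 65 = e2 xor 65 = 87

eb8b2c9c801b454887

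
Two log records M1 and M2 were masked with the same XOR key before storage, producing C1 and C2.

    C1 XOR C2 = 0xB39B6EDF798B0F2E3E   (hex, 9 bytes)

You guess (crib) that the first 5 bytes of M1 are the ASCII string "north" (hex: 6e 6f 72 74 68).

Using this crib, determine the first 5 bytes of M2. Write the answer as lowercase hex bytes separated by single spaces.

dd f4 1c ab 11

Since C1 ⊕ C2 = M1 ⊕ M2, XORing with the guessed M1 bytes yields the corresponding M2 bytes: M2 = (C1 ⊕ C2) ⊕ M1.
179 xor 110 = 221
155 xor 111 = 244
110 xor 114 =  28
223 xor 116 = 171
121 xor 104 =  17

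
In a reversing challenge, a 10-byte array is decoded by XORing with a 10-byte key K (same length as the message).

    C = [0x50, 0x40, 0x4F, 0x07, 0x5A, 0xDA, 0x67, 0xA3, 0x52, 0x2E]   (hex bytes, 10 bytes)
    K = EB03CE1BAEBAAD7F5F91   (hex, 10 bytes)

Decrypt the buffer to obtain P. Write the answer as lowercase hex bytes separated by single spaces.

bb 43 81 1c f4 60 ca dc 0d bf

XOR is its own inverse, so applying the key byte-wise gives the result directly.
50 ^ eb = bb
40 ^ 03 = 43
4f ^ ce = 81
07 ^ 1b = 1c
5a ^ ae = f4
da ^ ba = 60
67 ^ ad = ca
a3 ^ 7f = dc
52 ^ 5f = 0d
2e ^ 91 = bf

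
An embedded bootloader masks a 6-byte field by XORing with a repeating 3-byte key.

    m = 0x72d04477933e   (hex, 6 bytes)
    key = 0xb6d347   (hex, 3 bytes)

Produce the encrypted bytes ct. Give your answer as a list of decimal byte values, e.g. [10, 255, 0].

The 3-byte key repeats, so the effective keystream is b6 d3 47 b6 d3 47.
byte 0: 72 XOR b6 = c4
byte 1: d0 XOR d3 = 03
byte 2: 44 XOR 47 = 03
byte 3: 77 XOR b6 = c1
byte 4: 93 XOR d3 = 40
byte 5: 3e XOR 47 = 79

[196, 3, 3, 193, 64, 121]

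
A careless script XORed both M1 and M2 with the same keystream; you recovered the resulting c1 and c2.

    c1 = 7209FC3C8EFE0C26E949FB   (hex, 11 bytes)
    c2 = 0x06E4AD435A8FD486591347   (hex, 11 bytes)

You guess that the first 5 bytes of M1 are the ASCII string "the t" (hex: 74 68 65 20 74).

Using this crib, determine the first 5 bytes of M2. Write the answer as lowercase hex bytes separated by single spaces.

00 85 34 5f a0

First, c1 ⊕ c2 = (M1 ⊕ K) ⊕ (M2 ⊕ K) = M1 ⊕ M2, so the key drops out. Then M2 = (M1 ⊕ M2) ⊕ M1 over the first 5 bytes.
byte 0: (72 xor 06) xor 74 = 74 xor 74 = 00
byte 1: (09 xor e4) xor 68 = ed xor 68 = 85
byte 2: (fc xor ad) xor 65 = 51 xor 65 = 34
byte 3: (3c xor 43) xor 20 = 7f xor 20 = 5f
byte 4: (8e xor 5a) xor 74 = d4 xor 74 = a0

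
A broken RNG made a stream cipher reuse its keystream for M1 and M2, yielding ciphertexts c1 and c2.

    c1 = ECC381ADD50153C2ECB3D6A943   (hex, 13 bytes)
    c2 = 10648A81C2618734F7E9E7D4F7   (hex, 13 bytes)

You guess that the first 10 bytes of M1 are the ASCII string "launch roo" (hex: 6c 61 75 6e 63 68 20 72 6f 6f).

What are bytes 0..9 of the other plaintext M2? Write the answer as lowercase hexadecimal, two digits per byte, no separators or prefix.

90c67e427408f4847435

First, c1 ⊕ c2 = (M1 ⊕ K) ⊕ (M2 ⊕ K) = M1 ⊕ M2, so the key drops out. Then M2 = (M1 ⊕ M2) ⊕ M1 over the first 10 bytes.
byte 0: (ec XOR 10) XOR 6c = fc XOR 6c = 90
byte 1: (c3 XOR 64) XOR 61 = a7 XOR 61 = c6
byte 2: (81 XOR 8a) XOR 75 = 0b XOR 75 = 7e
byte 3: (ad XOR 81) XOR 6e = 2c XOR 6e = 42
byte 4: (d5 XOR c2) XOR 63 = 17 XOR 63 = 74
byte 5: (01 XOR 61) XOR 68 = 60 XOR 68 = 08
byte 6: (53 XOR 87) XOR 20 = d4 XOR 20 = f4
byte 7: (c2 XOR 34) XOR 72 = f6 XOR 72 = 84
byte 8: (ec XOR f7) XOR 6f = 1b XOR 6f = 74
byte 9: (b3 XOR e9) XOR 6f = 5a XOR 6f = 35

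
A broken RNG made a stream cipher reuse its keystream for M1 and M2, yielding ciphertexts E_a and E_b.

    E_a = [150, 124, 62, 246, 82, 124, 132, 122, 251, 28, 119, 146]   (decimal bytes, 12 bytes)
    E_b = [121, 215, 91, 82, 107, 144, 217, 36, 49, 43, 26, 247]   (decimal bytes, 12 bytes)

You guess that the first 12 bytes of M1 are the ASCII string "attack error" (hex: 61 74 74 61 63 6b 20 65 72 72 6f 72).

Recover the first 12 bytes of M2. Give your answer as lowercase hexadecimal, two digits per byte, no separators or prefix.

First, E_a ⊕ E_b = (M1 ⊕ K) ⊕ (M2 ⊕ K) = M1 ⊕ M2, so the key drops out. Then M2 = (M1 ⊕ M2) ⊕ M1 over the first 12 bytes.
byte 0: (96 ^ 79) ^ 61 = ef ^ 61 = 8e
byte 1: (7c ^ d7) ^ 74 = ab ^ 74 = df
byte 2: (3e ^ 5b) ^ 74 = 65 ^ 74 = 11
byte 3: (f6 ^ 52) ^ 61 = a4 ^ 61 = c5
byte 4: (52 ^ 6b) ^ 63 = 39 ^ 63 = 5a
byte 5: (7c ^ 90) ^ 6b = ec ^ 6b = 87
byte 6: (84 ^ d9) ^ 20 = 5d ^ 20 = 7d
byte 7: (7a ^ 24) ^ 65 = 5e ^ 65 = 3b
byte 8: (fb ^ 31) ^ 72 = ca ^ 72 = b8
byte 9: (1c ^ 2b) ^ 72 = 37 ^ 72 = 45
byte 10: (77 ^ 1a) ^ 6f = 6d ^ 6f = 02
byte 11: (92 ^ f7) ^ 72 = 65 ^ 72 = 17

8edf11c55a877d3bb8450217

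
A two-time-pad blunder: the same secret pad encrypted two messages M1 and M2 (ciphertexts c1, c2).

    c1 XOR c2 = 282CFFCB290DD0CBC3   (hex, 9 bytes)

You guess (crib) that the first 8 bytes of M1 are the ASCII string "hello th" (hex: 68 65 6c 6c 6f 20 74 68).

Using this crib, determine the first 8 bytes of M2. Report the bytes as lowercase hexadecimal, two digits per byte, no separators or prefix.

Since c1 ⊕ c2 = M1 ⊕ M2, XORing with the guessed M1 bytes yields the corresponding M2 bytes: M2 = (c1 ⊕ c2) ⊕ M1.
 40 ^ 104 =  64
 44 ^ 101 =  73
255 ^ 108 = 147
203 ^ 108 = 167
 41 ^ 111 =  70
 13 ^  32 =  45
208 ^ 116 = 164
203 ^ 104 = 163

404993a7462da4a3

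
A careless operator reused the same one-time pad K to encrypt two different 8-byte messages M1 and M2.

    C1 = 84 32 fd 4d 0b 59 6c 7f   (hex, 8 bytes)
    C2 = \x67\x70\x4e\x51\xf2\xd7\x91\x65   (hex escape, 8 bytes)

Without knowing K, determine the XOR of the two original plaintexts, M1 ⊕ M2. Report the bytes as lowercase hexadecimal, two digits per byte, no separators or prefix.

C1 ⊕ C2 = (M1 ⊕ K) ⊕ (M2 ⊕ K) = M1 ⊕ M2 — the shared key cancels under XOR.
byte 0: 84 ^ 67 = e3
byte 1: 32 ^ 70 = 42
byte 2: fd ^ 4e = b3
byte 3: 4d ^ 51 = 1c
byte 4: 0b ^ f2 = f9
byte 5: 59 ^ d7 = 8e
byte 6: 6c ^ 91 = fd
byte 7: 7f ^ 65 = 1a

e342b31cf98efd1a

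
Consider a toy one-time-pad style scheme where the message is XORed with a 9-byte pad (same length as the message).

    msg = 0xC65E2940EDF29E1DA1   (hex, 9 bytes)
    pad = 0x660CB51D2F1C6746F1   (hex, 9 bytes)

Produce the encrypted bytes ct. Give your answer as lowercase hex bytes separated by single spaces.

a0 52 9c 5d c2 ee f9 5b 50

XOR is its own inverse, so applying the key byte-wise gives the result directly.
byte 0: c6 ⊕ 66 = a0
byte 1: 5e ⊕ 0c = 52
byte 2: 29 ⊕ b5 = 9c
byte 3: 40 ⊕ 1d = 5d
byte 4: ed ⊕ 2f = c2
byte 5: f2 ⊕ 1c = ee
byte 6: 9e ⊕ 67 = f9
byte 7: 1d ⊕ 46 = 5b
byte 8: a1 ⊕ f1 = 50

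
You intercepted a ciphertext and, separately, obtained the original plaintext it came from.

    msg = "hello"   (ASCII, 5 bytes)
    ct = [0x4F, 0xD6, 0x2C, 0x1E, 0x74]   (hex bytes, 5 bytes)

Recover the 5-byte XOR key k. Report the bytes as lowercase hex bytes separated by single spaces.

27 b3 40 72 1b

Since ct = msg ⊕ k, XORing both sides with msg gives k = msg ⊕ ct.
68 ⊕ 4f = 27
65 ⊕ d6 = b3
6c ⊕ 2c = 40
6c ⊕ 1e = 72
6f ⊕ 74 = 1b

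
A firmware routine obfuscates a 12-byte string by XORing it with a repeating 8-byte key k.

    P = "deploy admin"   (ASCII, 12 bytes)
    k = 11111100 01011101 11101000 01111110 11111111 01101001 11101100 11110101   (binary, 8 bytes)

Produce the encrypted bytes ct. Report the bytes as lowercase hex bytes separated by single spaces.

The 8-byte key repeats, so the effective keystream is fc 5d e8 7e ff 69 ec f5 fc 5d e8 7e.
byte 0: 100 ⊕ 252 = 152
byte 1: 101 ⊕  93 =  56
byte 2: 112 ⊕ 232 = 152
byte 3: 108 ⊕ 126 =  18
byte 4: 111 ⊕ 255 = 144
byte 5: 121 ⊕ 105 =  16
byte 6:  32 ⊕ 236 = 204
byte 7:  97 ⊕ 245 = 148
byte 8: 100 ⊕ 252 = 152
byte 9: 109 ⊕  93 =  48
byte 10: 105 ⊕ 232 = 129
byte 11: 110 ⊕ 126 =  16

98 38 98 12 90 10 cc 94 98 30 81 10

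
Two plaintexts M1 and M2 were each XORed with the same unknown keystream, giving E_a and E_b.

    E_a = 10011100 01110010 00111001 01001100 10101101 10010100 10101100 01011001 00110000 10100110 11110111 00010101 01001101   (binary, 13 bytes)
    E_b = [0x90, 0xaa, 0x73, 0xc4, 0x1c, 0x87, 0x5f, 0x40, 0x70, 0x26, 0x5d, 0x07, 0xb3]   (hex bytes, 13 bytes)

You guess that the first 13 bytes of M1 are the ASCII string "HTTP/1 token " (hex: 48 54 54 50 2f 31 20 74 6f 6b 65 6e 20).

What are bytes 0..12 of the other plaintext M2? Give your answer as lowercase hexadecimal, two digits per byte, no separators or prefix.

448c1ed89e22d36d2febcf7cde

First, E_a ⊕ E_b = (M1 ⊕ K) ⊕ (M2 ⊕ K) = M1 ⊕ M2, so the key drops out. Then M2 = (M1 ⊕ M2) ⊕ M1 over the first 13 bytes.
byte 0: (9c ^ 90) ^ 48 = 0c ^ 48 = 44
byte 1: (72 ^ aa) ^ 54 = d8 ^ 54 = 8c
byte 2: (39 ^ 73) ^ 54 = 4a ^ 54 = 1e
byte 3: (4c ^ c4) ^ 50 = 88 ^ 50 = d8
byte 4: (ad ^ 1c) ^ 2f = b1 ^ 2f = 9e
byte 5: (94 ^ 87) ^ 31 = 13 ^ 31 = 22
byte 6: (ac ^ 5f) ^ 20 = f3 ^ 20 = d3
byte 7: (59 ^ 40) ^ 74 = 19 ^ 74 = 6d
byte 8: (30 ^ 70) ^ 6f = 40 ^ 6f = 2f
byte 9: (a6 ^ 26) ^ 6b = 80 ^ 6b = eb
byte 10: (f7 ^ 5d) ^ 65 = aa ^ 65 = cf
byte 11: (15 ^ 07) ^ 6e = 12 ^ 6e = 7c
byte 12: (4d ^ b3) ^ 20 = fe ^ 20 = de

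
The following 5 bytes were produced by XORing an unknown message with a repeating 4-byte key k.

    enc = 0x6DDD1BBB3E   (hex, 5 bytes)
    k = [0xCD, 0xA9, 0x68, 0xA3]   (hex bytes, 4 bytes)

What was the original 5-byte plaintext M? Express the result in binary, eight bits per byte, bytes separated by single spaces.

The 4-byte key repeats, so the effective keystream is cd a9 68 a3 cd.
byte 0: 109 XOR 205 = 160
byte 1: 221 XOR 169 = 116
byte 2:  27 XOR 104 = 115
byte 3: 187 XOR 163 =  24
byte 4:  62 XOR 205 = 243

10100000 01110100 01110011 00011000 11110011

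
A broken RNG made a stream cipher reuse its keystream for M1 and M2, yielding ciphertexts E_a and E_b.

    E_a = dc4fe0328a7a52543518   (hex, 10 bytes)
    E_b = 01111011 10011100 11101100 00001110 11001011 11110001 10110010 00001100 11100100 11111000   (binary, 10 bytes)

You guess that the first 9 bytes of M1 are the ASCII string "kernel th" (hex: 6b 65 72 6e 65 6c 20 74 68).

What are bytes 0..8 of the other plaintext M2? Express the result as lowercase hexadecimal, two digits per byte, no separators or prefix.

ccb67e5224e7c02cb9

First, E_a ⊕ E_b = (M1 ⊕ K) ⊕ (M2 ⊕ K) = M1 ⊕ M2, so the key drops out. Then M2 = (M1 ⊕ M2) ⊕ M1 over the first 9 bytes.
byte 0: (dc xor 7b) xor 6b = a7 xor 6b = cc
byte 1: (4f xor 9c) xor 65 = d3 xor 65 = b6
byte 2: (e0 xor ec) xor 72 = 0c xor 72 = 7e
byte 3: (32 xor 0e) xor 6e = 3c xor 6e = 52
byte 4: (8a xor cb) xor 65 = 41 xor 65 = 24
byte 5: (7a xor f1) xor 6c = 8b xor 6c = e7
byte 6: (52 xor b2) xor 20 = e0 xor 20 = c0
byte 7: (54 xor 0c) xor 74 = 58 xor 74 = 2c
byte 8: (35 xor e4) xor 68 = d1 xor 68 = b9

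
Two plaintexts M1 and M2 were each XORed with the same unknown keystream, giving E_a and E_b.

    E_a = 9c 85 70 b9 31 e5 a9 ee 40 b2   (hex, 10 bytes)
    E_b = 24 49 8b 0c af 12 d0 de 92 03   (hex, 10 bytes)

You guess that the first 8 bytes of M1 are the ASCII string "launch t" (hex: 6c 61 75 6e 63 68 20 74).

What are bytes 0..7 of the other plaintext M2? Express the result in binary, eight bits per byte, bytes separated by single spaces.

First, E_a ⊕ E_b = (M1 ⊕ K) ⊕ (M2 ⊕ K) = M1 ⊕ M2, so the key drops out. Then M2 = (M1 ⊕ M2) ⊕ M1 over the first 8 bytes.
byte 0: (9c ⊕ 24) ⊕ 6c = b8 ⊕ 6c = d4
byte 1: (85 ⊕ 49) ⊕ 61 = cc ⊕ 61 = ad
byte 2: (70 ⊕ 8b) ⊕ 75 = fb ⊕ 75 = 8e
byte 3: (b9 ⊕ 0c) ⊕ 6e = b5 ⊕ 6e = db
byte 4: (31 ⊕ af) ⊕ 63 = 9e ⊕ 63 = fd
byte 5: (e5 ⊕ 12) ⊕ 68 = f7 ⊕ 68 = 9f
byte 6: (a9 ⊕ d0) ⊕ 20 = 79 ⊕ 20 = 59
byte 7: (ee ⊕ de) ⊕ 74 = 30 ⊕ 74 = 44

11010100 10101101 10001110 11011011 11111101 10011111 01011001 01000100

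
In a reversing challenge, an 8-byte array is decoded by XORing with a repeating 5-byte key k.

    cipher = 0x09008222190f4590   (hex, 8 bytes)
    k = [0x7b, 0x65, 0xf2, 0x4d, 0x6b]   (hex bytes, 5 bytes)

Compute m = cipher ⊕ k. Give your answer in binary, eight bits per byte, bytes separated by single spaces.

The 5-byte key repeats, so the effective keystream is 7b 65 f2 4d 6b 7b 65 f2.
byte 0: 09 xor 7b = 72
byte 1: 00 xor 65 = 65
byte 2: 82 xor f2 = 70
byte 3: 22 xor 4d = 6f
byte 4: 19 xor 6b = 72
byte 5: 0f xor 7b = 74
byte 6: 45 xor 65 = 20
byte 7: 90 xor f2 = 62

01110010 01100101 01110000 01101111 01110010 01110100 00100000 01100010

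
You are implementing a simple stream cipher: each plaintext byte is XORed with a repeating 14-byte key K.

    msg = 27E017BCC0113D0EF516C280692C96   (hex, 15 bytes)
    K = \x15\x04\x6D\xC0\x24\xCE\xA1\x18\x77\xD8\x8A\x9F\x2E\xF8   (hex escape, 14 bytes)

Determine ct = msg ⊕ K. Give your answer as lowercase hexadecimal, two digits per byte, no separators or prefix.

32e47a7ce4df9c1682ce481f47d483

The 14-byte key repeats, so the effective keystream is 15 04 6d c0 24 ce a1 18 77 d8 8a 9f 2e f8 15.
byte 0:  39 XOR  21 =  50
byte 1: 224 XOR   4 = 228
byte 2:  23 XOR 109 = 122
byte 3: 188 XOR 192 = 124
byte 4: 192 XOR  36 = 228
byte 5:  17 XOR 206 = 223
byte 6:  61 XOR 161 = 156
byte 7:  14 XOR  24 =  22
byte 8: 245 XOR 119 = 130
byte 9:  22 XOR 216 = 206
byte 10: 194 XOR 138 =  72
byte 11: 128 XOR 159 =  31
byte 12: 105 XOR  46 =  71
byte 13:  44 XOR 248 = 212
byte 14: 150 XOR  21 = 131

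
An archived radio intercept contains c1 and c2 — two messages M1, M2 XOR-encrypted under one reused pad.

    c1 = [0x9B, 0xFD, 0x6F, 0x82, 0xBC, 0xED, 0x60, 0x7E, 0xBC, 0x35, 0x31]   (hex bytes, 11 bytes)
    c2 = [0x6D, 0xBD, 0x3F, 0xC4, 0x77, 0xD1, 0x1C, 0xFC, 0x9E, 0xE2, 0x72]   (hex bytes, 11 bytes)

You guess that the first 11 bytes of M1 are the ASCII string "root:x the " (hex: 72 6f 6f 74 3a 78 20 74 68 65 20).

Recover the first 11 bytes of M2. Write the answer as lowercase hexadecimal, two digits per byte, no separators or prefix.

First, c1 ⊕ c2 = (M1 ⊕ K) ⊕ (M2 ⊕ K) = M1 ⊕ M2, so the key drops out. Then M2 = (M1 ⊕ M2) ⊕ M1 over the first 11 bytes.
byte 0: (9b ⊕ 6d) ⊕ 72 = f6 ⊕ 72 = 84
byte 1: (fd ⊕ bd) ⊕ 6f = 40 ⊕ 6f = 2f
byte 2: (6f ⊕ 3f) ⊕ 6f = 50 ⊕ 6f = 3f
byte 3: (82 ⊕ c4) ⊕ 74 = 46 ⊕ 74 = 32
byte 4: (bc ⊕ 77) ⊕ 3a = cb ⊕ 3a = f1
byte 5: (ed ⊕ d1) ⊕ 78 = 3c ⊕ 78 = 44
byte 6: (60 ⊕ 1c) ⊕ 20 = 7c ⊕ 20 = 5c
byte 7: (7e ⊕ fc) ⊕ 74 = 82 ⊕ 74 = f6
byte 8: (bc ⊕ 9e) ⊕ 68 = 22 ⊕ 68 = 4a
byte 9: (35 ⊕ e2) ⊕ 65 = d7 ⊕ 65 = b2
byte 10: (31 ⊕ 72) ⊕ 20 = 43 ⊕ 20 = 63

842f3f32f1445cf64ab263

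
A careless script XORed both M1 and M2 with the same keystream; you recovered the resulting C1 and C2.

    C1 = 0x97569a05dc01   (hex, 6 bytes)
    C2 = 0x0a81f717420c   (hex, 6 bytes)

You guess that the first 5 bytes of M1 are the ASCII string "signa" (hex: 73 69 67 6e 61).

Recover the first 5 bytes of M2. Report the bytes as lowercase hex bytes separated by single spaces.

First, C1 ⊕ C2 = (M1 ⊕ K) ⊕ (M2 ⊕ K) = M1 ⊕ M2, so the key drops out. Then M2 = (M1 ⊕ M2) ⊕ M1 over the first 5 bytes.
byte 0: (97 ^ 0a) ^ 73 = 9d ^ 73 = ee
byte 1: (56 ^ 81) ^ 69 = d7 ^ 69 = be
byte 2: (9a ^ f7) ^ 67 = 6d ^ 67 = 0a
byte 3: (05 ^ 17) ^ 6e = 12 ^ 6e = 7c
byte 4: (dc ^ 42) ^ 61 = 9e ^ 61 = ff

ee be 0a 7c ff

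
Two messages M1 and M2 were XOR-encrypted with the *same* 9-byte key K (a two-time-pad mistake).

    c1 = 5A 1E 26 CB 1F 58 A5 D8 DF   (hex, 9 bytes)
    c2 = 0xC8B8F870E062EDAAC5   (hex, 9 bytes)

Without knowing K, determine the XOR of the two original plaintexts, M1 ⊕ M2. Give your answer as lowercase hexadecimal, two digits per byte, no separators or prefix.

92a6debbff3a48721a

c1 ⊕ c2 = (M1 ⊕ K) ⊕ (M2 ⊕ K) = M1 ⊕ M2 — the shared key cancels under XOR.
01011010 ⊕ 11001000 = 10010010
00011110 ⊕ 10111000 = 10100110
00100110 ⊕ 11111000 = 11011110
11001011 ⊕ 01110000 = 10111011
00011111 ⊕ 11100000 = 11111111
01011000 ⊕ 01100010 = 00111010
10100101 ⊕ 11101101 = 01001000
11011000 ⊕ 10101010 = 01110010
11011111 ⊕ 11000101 = 00011010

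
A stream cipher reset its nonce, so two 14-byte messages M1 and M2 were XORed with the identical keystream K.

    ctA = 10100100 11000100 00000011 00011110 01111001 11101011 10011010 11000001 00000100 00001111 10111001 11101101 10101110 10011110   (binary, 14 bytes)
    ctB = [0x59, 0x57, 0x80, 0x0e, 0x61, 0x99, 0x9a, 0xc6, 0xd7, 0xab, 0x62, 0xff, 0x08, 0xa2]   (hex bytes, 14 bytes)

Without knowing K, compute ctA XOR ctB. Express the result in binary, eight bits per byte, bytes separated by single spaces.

11111101 10010011 10000011 00010000 00011000 01110010 00000000 00000111 11010011 10100100 11011011 00010010 10100110 00111100

ctA ⊕ ctB = (M1 ⊕ K) ⊕ (M2 ⊕ K) = M1 ⊕ M2 — the shared key cancels under XOR.
byte 0: a4 ^ 59 = fd
byte 1: c4 ^ 57 = 93
byte 2: 03 ^ 80 = 83
byte 3: 1e ^ 0e = 10
byte 4: 79 ^ 61 = 18
byte 5: eb ^ 99 = 72
byte 6: 9a ^ 9a = 00
byte 7: c1 ^ c6 = 07
byte 8: 04 ^ d7 = d3
byte 9: 0f ^ ab = a4
byte 10: b9 ^ 62 = db
byte 11: ed ^ ff = 12
byte 12: ae ^ 08 = a6
byte 13: 9e ^ a2 = 3c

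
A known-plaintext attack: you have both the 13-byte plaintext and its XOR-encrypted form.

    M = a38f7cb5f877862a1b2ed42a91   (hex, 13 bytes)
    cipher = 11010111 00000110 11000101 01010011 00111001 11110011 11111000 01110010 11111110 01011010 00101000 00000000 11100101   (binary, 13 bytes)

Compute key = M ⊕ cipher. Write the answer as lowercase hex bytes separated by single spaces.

74 89 b9 e6 c1 84 7e 58 e5 74 fc 2a 74

Since cipher = M ⊕ key, XORing both sides with M gives key = M ⊕ cipher.
byte 0: a3 ⊕ d7 = 74
byte 1: 8f ⊕ 06 = 89
byte 2: 7c ⊕ c5 = b9
byte 3: b5 ⊕ 53 = e6
byte 4: f8 ⊕ 39 = c1
byte 5: 77 ⊕ f3 = 84
byte 6: 86 ⊕ f8 = 7e
byte 7: 2a ⊕ 72 = 58
byte 8: 1b ⊕ fe = e5
byte 9: 2e ⊕ 5a = 74
byte 10: d4 ⊕ 28 = fc
byte 11: 2a ⊕ 00 = 2a
byte 12: 91 ⊕ e5 = 74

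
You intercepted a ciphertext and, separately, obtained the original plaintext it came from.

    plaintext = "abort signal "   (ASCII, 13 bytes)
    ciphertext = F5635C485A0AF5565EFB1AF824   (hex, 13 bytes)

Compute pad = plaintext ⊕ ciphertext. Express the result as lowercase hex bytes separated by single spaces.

94 01 33 3a 2e 2a 86 3f 39 95 7b 94 04

Since ciphertext = plaintext ⊕ pad, XORing both sides with plaintext gives pad = plaintext ⊕ ciphertext.
61 ^ f5 = 94
62 ^ 63 = 01
6f ^ 5c = 33
72 ^ 48 = 3a
74 ^ 5a = 2e
20 ^ 0a = 2a
73 ^ f5 = 86
69 ^ 56 = 3f
67 ^ 5e = 39
6e ^ fb = 95
61 ^ 1a = 7b
6c ^ f8 = 94
20 ^ 24 = 04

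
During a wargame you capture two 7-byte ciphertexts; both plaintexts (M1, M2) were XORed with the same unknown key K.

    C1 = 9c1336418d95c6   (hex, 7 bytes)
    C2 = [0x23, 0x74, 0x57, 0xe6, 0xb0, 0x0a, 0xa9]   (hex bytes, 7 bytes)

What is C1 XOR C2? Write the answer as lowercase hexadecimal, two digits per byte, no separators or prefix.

C1 ⊕ C2 = (M1 ⊕ K) ⊕ (M2 ⊕ K) = M1 ⊕ M2 — the shared key cancels under XOR.
9c ⊕ 23 = bf
13 ⊕ 74 = 67
36 ⊕ 57 = 61
41 ⊕ e6 = a7
8d ⊕ b0 = 3d
95 ⊕ 0a = 9f
c6 ⊕ a9 = 6f

bf6761a73d9f6f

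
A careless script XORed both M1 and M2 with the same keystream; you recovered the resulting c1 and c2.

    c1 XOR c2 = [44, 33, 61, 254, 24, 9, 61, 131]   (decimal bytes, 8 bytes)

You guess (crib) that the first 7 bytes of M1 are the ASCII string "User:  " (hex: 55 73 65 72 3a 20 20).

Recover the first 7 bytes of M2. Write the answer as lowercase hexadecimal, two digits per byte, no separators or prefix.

Since c1 ⊕ c2 = M1 ⊕ M2, XORing with the guessed M1 bytes yields the corresponding M2 bytes: M2 = (c1 ⊕ c2) ⊕ M1.
 44 XOR  85 = 121
 33 XOR 115 =  82
 61 XOR 101 =  88
254 XOR 114 = 140
 24 XOR  58 =  34
  9 XOR  32 =  41
 61 XOR  32 =  29

7952588c22291d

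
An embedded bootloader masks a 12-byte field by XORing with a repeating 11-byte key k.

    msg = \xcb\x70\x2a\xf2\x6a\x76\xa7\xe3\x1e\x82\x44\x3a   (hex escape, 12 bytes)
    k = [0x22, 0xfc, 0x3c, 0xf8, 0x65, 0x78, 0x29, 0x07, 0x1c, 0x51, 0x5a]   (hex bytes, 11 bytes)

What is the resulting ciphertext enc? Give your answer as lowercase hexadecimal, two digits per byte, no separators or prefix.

e98c160a0f0e8ee402d31e18

The 11-byte key repeats, so the effective keystream is 22 fc 3c f8 65 78 29 07 1c 51 5a 22.
byte 0: 203 xor  34 = 233
byte 1: 112 xor 252 = 140
byte 2:  42 xor  60 =  22
byte 3: 242 xor 248 =  10
byte 4: 106 xor 101 =  15
byte 5: 118 xor 120 =  14
byte 6: 167 xor  41 = 142
byte 7: 227 xor   7 = 228
byte 8:  30 xor  28 =   2
byte 9: 130 xor  81 = 211
byte 10:  68 xor  90 =  30
byte 11:  58 xor  34 =  24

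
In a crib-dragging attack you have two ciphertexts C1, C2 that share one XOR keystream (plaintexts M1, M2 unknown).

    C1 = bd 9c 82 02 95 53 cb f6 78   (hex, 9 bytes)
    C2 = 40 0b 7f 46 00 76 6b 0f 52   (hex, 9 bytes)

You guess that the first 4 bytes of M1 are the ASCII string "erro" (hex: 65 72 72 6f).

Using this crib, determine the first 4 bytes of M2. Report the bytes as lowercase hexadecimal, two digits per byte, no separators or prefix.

First, C1 ⊕ C2 = (M1 ⊕ K) ⊕ (M2 ⊕ K) = M1 ⊕ M2, so the key drops out. Then M2 = (M1 ⊕ M2) ⊕ M1 over the first 4 bytes.
byte 0: (bd ^ 40) ^ 65 = fd ^ 65 = 98
byte 1: (9c ^ 0b) ^ 72 = 97 ^ 72 = e5
byte 2: (82 ^ 7f) ^ 72 = fd ^ 72 = 8f
byte 3: (02 ^ 46) ^ 6f = 44 ^ 6f = 2b

98e58f2b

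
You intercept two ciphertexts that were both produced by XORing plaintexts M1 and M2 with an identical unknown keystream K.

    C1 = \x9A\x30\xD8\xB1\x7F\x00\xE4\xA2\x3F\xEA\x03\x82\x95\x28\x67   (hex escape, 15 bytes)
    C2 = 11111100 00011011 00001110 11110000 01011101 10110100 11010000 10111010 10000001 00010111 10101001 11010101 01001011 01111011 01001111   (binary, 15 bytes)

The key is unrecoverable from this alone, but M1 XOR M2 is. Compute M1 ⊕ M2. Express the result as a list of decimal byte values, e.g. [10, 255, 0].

C1 ⊕ C2 = (M1 ⊕ K) ⊕ (M2 ⊕ K) = M1 ⊕ M2 — the shared key cancels under XOR.
9a XOR fc = 66
30 XOR 1b = 2b
d8 XOR 0e = d6
b1 XOR f0 = 41
7f XOR 5d = 22
00 XOR b4 = b4
e4 XOR d0 = 34
a2 XOR ba = 18
3f XOR 81 = be
ea XOR 17 = fd
03 XOR a9 = aa
82 XOR d5 = 57
95 XOR 4b = de
28 XOR 7b = 53
67 XOR 4f = 28

[102, 43, 214, 65, 34, 180, 52, 24, 190, 253, 170, 87, 222, 83, 40]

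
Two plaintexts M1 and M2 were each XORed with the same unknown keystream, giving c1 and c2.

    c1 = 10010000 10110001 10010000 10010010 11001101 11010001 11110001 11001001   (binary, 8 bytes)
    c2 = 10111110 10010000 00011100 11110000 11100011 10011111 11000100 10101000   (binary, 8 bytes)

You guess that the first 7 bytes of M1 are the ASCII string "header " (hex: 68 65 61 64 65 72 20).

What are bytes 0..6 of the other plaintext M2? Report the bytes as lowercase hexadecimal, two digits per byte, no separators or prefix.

First, c1 ⊕ c2 = (M1 ⊕ K) ⊕ (M2 ⊕ K) = M1 ⊕ M2, so the key drops out. Then M2 = (M1 ⊕ M2) ⊕ M1 over the first 7 bytes.
byte 0: (90 ⊕ be) ⊕ 68 = 2e ⊕ 68 = 46
byte 1: (b1 ⊕ 90) ⊕ 65 = 21 ⊕ 65 = 44
byte 2: (90 ⊕ 1c) ⊕ 61 = 8c ⊕ 61 = ed
byte 3: (92 ⊕ f0) ⊕ 64 = 62 ⊕ 64 = 06
byte 4: (cd ⊕ e3) ⊕ 65 = 2e ⊕ 65 = 4b
byte 5: (d1 ⊕ 9f) ⊕ 72 = 4e ⊕ 72 = 3c
byte 6: (f1 ⊕ c4) ⊕ 20 = 35 ⊕ 20 = 15

4644ed064b3c15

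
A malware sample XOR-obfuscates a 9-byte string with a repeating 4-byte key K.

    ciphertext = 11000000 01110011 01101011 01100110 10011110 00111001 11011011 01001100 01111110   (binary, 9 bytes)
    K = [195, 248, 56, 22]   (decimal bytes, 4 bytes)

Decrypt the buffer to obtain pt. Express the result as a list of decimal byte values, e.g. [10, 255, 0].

The 4-byte key repeats, so the effective keystream is c3 f8 38 16 c3 f8 38 16 c3.
byte 0: 11000000 XOR 11000011 = 00000011
byte 1: 01110011 XOR 11111000 = 10001011
byte 2: 01101011 XOR 00111000 = 01010011
byte 3: 01100110 XOR 00010110 = 01110000
byte 4: 10011110 XOR 11000011 = 01011101
byte 5: 00111001 XOR 11111000 = 11000001
byte 6: 11011011 XOR 00111000 = 11100011
byte 7: 01001100 XOR 00010110 = 01011010
byte 8: 01111110 XOR 11000011 = 10111101

[3, 139, 83, 112, 93, 193, 227, 90, 189]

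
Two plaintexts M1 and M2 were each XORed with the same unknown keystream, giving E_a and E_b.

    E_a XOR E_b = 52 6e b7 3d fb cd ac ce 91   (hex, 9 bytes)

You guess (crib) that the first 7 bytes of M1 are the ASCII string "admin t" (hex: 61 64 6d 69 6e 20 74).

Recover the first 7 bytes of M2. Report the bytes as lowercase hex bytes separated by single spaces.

Since E_a ⊕ E_b = M1 ⊕ M2, XORing with the guessed M1 bytes yields the corresponding M2 bytes: M2 = (E_a ⊕ E_b) ⊕ M1.
byte 0: 01010010 xor 01100001 = 00110011
byte 1: 01101110 xor 01100100 = 00001010
byte 2: 10110111 xor 01101101 = 11011010
byte 3: 00111101 xor 01101001 = 01010100
byte 4: 11111011 xor 01101110 = 10010101
byte 5: 11001101 xor 00100000 = 11101101
byte 6: 10101100 xor 01110100 = 11011000

33 0a da 54 95 ed d8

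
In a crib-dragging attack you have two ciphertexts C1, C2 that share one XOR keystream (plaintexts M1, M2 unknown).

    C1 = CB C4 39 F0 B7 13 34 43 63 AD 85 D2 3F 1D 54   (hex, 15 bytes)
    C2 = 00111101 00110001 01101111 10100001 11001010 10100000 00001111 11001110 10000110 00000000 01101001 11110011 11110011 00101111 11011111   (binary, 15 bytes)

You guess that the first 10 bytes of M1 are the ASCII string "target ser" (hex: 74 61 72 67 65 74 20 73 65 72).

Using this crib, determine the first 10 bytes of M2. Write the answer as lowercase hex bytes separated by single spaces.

First, C1 ⊕ C2 = (M1 ⊕ K) ⊕ (M2 ⊕ K) = M1 ⊕ M2, so the key drops out. Then M2 = (M1 ⊕ M2) ⊕ M1 over the first 10 bytes.
byte 0: (cb ^ 3d) ^ 74 = f6 ^ 74 = 82
byte 1: (c4 ^ 31) ^ 61 = f5 ^ 61 = 94
byte 2: (39 ^ 6f) ^ 72 = 56 ^ 72 = 24
byte 3: (f0 ^ a1) ^ 67 = 51 ^ 67 = 36
byte 4: (b7 ^ ca) ^ 65 = 7d ^ 65 = 18
byte 5: (13 ^ a0) ^ 74 = b3 ^ 74 = c7
byte 6: (34 ^ 0f) ^ 20 = 3b ^ 20 = 1b
byte 7: (43 ^ ce) ^ 73 = 8d ^ 73 = fe
byte 8: (63 ^ 86) ^ 65 = e5 ^ 65 = 80
byte 9: (ad ^ 00) ^ 72 = ad ^ 72 = df

82 94 24 36 18 c7 1b fe 80 df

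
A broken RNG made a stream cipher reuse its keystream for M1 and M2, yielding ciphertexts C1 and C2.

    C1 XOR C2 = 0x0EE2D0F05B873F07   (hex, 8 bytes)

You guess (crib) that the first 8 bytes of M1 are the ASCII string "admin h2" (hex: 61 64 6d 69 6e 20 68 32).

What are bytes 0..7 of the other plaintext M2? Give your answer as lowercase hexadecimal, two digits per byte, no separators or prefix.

6f86bd9935a75735

Since C1 ⊕ C2 = M1 ⊕ M2, XORing with the guessed M1 bytes yields the corresponding M2 bytes: M2 = (C1 ⊕ C2) ⊕ M1.
byte 0: 0e XOR 61 = 6f
byte 1: e2 XOR 64 = 86
byte 2: d0 XOR 6d = bd
byte 3: f0 XOR 69 = 99
byte 4: 5b XOR 6e = 35
byte 5: 87 XOR 20 = a7
byte 6: 3f XOR 68 = 57
byte 7: 07 XOR 32 = 35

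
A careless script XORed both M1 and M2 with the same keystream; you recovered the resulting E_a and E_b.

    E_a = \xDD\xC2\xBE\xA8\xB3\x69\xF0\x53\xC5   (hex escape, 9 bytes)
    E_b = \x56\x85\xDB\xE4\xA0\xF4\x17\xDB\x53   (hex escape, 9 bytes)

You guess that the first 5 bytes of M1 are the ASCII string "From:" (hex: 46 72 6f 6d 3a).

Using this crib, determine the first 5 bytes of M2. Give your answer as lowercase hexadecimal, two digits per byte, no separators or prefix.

cd350a2129

First, E_a ⊕ E_b = (M1 ⊕ K) ⊕ (M2 ⊕ K) = M1 ⊕ M2, so the key drops out. Then M2 = (M1 ⊕ M2) ⊕ M1 over the first 5 bytes.
byte 0: (dd ^ 56) ^ 46 = 8b ^ 46 = cd
byte 1: (c2 ^ 85) ^ 72 = 47 ^ 72 = 35
byte 2: (be ^ db) ^ 6f = 65 ^ 6f = 0a
byte 3: (a8 ^ e4) ^ 6d = 4c ^ 6d = 21
byte 4: (b3 ^ a0) ^ 3a = 13 ^ 3a = 29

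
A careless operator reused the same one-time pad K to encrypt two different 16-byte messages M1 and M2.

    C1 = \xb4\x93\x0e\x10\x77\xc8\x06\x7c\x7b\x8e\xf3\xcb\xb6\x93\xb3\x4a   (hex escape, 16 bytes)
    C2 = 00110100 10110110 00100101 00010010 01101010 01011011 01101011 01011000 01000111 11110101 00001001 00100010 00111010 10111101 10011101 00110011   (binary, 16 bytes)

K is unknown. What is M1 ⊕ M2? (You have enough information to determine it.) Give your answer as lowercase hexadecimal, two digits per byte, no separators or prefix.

C1 ⊕ C2 = (M1 ⊕ K) ⊕ (M2 ⊕ K) = M1 ⊕ M2 — the shared key cancels under XOR.
10110100 xor 00110100 = 10000000
10010011 xor 10110110 = 00100101
00001110 xor 00100101 = 00101011
00010000 xor 00010010 = 00000010
01110111 xor 01101010 = 00011101
11001000 xor 01011011 = 10010011
00000110 xor 01101011 = 01101101
01111100 xor 01011000 = 00100100
01111011 xor 01000111 = 00111100
10001110 xor 11110101 = 01111011
11110011 xor 00001001 = 11111010
11001011 xor 00100010 = 11101001
10110110 xor 00111010 = 10001100
10010011 xor 10111101 = 00101110
10110011 xor 10011101 = 00101110
01001010 xor 00110011 = 01111001

80252b021d936d243c7bfae98c2e2e79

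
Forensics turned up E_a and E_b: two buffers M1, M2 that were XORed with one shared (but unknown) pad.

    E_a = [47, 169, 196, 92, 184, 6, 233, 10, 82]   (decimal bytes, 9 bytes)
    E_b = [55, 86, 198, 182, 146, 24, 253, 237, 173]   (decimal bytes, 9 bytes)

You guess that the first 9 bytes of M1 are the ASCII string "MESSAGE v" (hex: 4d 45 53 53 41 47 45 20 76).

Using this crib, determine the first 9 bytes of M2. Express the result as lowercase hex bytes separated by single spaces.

First, E_a ⊕ E_b = (M1 ⊕ K) ⊕ (M2 ⊕ K) = M1 ⊕ M2, so the key drops out. Then M2 = (M1 ⊕ M2) ⊕ M1 over the first 9 bytes.
byte 0: (2f xor 37) xor 4d = 18 xor 4d = 55
byte 1: (a9 xor 56) xor 45 = ff xor 45 = ba
byte 2: (c4 xor c6) xor 53 = 02 xor 53 = 51
byte 3: (5c xor b6) xor 53 = ea xor 53 = b9
byte 4: (b8 xor 92) xor 41 = 2a xor 41 = 6b
byte 5: (06 xor 18) xor 47 = 1e xor 47 = 59
byte 6: (e9 xor fd) xor 45 = 14 xor 45 = 51
byte 7: (0a xor ed) xor 20 = e7 xor 20 = c7
byte 8: (52 xor ad) xor 76 = ff xor 76 = 89

55 ba 51 b9 6b 59 51 c7 89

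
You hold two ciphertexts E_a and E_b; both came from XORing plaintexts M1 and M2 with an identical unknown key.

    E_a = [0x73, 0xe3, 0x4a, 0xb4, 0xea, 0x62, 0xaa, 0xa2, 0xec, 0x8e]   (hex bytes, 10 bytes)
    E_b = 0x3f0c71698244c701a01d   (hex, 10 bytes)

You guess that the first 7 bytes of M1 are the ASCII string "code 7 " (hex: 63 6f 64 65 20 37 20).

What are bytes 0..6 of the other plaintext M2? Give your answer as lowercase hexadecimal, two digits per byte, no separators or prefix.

First, E_a ⊕ E_b = (M1 ⊕ K) ⊕ (M2 ⊕ K) = M1 ⊕ M2, so the key drops out. Then M2 = (M1 ⊕ M2) ⊕ M1 over the first 7 bytes.
byte 0: (73 ^ 3f) ^ 63 = 4c ^ 63 = 2f
byte 1: (e3 ^ 0c) ^ 6f = ef ^ 6f = 80
byte 2: (4a ^ 71) ^ 64 = 3b ^ 64 = 5f
byte 3: (b4 ^ 69) ^ 65 = dd ^ 65 = b8
byte 4: (ea ^ 82) ^ 20 = 68 ^ 20 = 48
byte 5: (62 ^ 44) ^ 37 = 26 ^ 37 = 11
byte 6: (aa ^ c7) ^ 20 = 6d ^ 20 = 4d

2f805fb848114d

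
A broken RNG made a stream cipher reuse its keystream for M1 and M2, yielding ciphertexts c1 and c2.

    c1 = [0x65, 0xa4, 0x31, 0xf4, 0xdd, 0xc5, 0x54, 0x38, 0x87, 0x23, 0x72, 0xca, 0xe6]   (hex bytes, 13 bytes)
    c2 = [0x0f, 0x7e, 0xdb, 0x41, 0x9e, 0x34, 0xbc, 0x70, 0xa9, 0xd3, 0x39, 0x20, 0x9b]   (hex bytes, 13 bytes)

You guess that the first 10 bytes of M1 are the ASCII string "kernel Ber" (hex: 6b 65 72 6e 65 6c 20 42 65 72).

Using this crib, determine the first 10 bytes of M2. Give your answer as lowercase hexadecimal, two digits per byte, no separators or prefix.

First, c1 ⊕ c2 = (M1 ⊕ K) ⊕ (M2 ⊕ K) = M1 ⊕ M2, so the key drops out. Then M2 = (M1 ⊕ M2) ⊕ M1 over the first 10 bytes.
byte 0: (65 ^ 0f) ^ 6b = 6a ^ 6b = 01
byte 1: (a4 ^ 7e) ^ 65 = da ^ 65 = bf
byte 2: (31 ^ db) ^ 72 = ea ^ 72 = 98
byte 3: (f4 ^ 41) ^ 6e = b5 ^ 6e = db
byte 4: (dd ^ 9e) ^ 65 = 43 ^ 65 = 26
byte 5: (c5 ^ 34) ^ 6c = f1 ^ 6c = 9d
byte 6: (54 ^ bc) ^ 20 = e8 ^ 20 = c8
byte 7: (38 ^ 70) ^ 42 = 48 ^ 42 = 0a
byte 8: (87 ^ a9) ^ 65 = 2e ^ 65 = 4b
byte 9: (23 ^ d3) ^ 72 = f0 ^ 72 = 82

01bf98db269dc80a4b82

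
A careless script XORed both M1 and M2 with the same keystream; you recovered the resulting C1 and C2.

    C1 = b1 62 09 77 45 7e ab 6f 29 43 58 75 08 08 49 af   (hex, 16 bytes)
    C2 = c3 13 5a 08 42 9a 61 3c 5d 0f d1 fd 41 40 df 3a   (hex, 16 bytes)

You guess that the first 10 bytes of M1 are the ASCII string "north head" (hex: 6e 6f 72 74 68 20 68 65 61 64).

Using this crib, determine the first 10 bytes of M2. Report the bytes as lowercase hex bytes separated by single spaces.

1c 1e 21 0b 6f c4 a2 36 15 28

First, C1 ⊕ C2 = (M1 ⊕ K) ⊕ (M2 ⊕ K) = M1 ⊕ M2, so the key drops out. Then M2 = (M1 ⊕ M2) ⊕ M1 over the first 10 bytes.
byte 0: (b1 ^ c3) ^ 6e = 72 ^ 6e = 1c
byte 1: (62 ^ 13) ^ 6f = 71 ^ 6f = 1e
byte 2: (09 ^ 5a) ^ 72 = 53 ^ 72 = 21
byte 3: (77 ^ 08) ^ 74 = 7f ^ 74 = 0b
byte 4: (45 ^ 42) ^ 68 = 07 ^ 68 = 6f
byte 5: (7e ^ 9a) ^ 20 = e4 ^ 20 = c4
byte 6: (ab ^ 61) ^ 68 = ca ^ 68 = a2
byte 7: (6f ^ 3c) ^ 65 = 53 ^ 65 = 36
byte 8: (29 ^ 5d) ^ 61 = 74 ^ 61 = 15
byte 9: (43 ^ 0f) ^ 64 = 4c ^ 64 = 28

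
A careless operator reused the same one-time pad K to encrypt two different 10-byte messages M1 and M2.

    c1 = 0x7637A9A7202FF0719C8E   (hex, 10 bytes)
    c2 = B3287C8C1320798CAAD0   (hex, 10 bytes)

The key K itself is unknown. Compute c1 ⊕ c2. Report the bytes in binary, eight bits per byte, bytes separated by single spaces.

11000101 00011111 11010101 00101011 00110011 00001111 10001001 11111101 00110110 01011110

c1 ⊕ c2 = (M1 ⊕ K) ⊕ (M2 ⊕ K) = M1 ⊕ M2 — the shared key cancels under XOR.
76 ^ b3 = c5
37 ^ 28 = 1f
a9 ^ 7c = d5
a7 ^ 8c = 2b
20 ^ 13 = 33
2f ^ 20 = 0f
f0 ^ 79 = 89
71 ^ 8c = fd
9c ^ aa = 36
8e ^ d0 = 5e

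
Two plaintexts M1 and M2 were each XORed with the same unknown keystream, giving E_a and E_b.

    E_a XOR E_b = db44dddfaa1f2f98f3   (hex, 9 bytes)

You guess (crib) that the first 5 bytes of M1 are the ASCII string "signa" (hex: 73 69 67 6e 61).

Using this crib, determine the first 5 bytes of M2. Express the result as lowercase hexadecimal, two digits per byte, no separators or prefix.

a82dbab1cb

Since E_a ⊕ E_b = M1 ⊕ M2, XORing with the guessed M1 bytes yields the corresponding M2 bytes: M2 = (E_a ⊕ E_b) ⊕ M1.
219 xor 115 = 168
 68 xor 105 =  45
221 xor 103 = 186
223 xor 110 = 177
170 xor  97 = 203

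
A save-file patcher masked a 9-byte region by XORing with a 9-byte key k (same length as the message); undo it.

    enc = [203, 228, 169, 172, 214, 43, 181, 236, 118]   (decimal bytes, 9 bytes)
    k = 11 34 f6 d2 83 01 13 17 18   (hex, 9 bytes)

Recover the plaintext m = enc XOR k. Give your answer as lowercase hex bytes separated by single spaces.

da d0 5f 7e 55 2a a6 fb 6e

XOR is its own inverse, so applying the key byte-wise gives the result directly.
11001011 XOR 00010001 = 11011010
11100100 XOR 00110100 = 11010000
10101001 XOR 11110110 = 01011111
10101100 XOR 11010010 = 01111110
11010110 XOR 10000011 = 01010101
00101011 XOR 00000001 = 00101010
10110101 XOR 00010011 = 10100110
11101100 XOR 00010111 = 11111011
01110110 XOR 00011000 = 01101110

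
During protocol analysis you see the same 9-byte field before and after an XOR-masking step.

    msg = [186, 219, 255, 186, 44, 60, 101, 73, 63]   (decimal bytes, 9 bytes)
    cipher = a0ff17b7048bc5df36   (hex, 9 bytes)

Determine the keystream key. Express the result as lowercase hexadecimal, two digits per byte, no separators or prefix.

Since cipher = msg ⊕ key, XORing both sides with msg gives key = msg ⊕ cipher.
ba xor a0 = 1a
db xor ff = 24
ff xor 17 = e8
ba xor b7 = 0d
2c xor 04 = 28
3c xor 8b = b7
65 xor c5 = a0
49 xor df = 96
3f xor 36 = 09

1a24e80d28b7a09609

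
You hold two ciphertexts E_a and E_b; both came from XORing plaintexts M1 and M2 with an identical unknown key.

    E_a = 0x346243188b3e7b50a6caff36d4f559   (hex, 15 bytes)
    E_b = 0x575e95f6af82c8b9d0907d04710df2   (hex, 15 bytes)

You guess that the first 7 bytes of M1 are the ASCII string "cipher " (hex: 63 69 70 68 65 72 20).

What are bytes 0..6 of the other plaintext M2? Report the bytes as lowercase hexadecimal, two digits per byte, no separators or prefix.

First, E_a ⊕ E_b = (M1 ⊕ K) ⊕ (M2 ⊕ K) = M1 ⊕ M2, so the key drops out. Then M2 = (M1 ⊕ M2) ⊕ M1 over the first 7 bytes.
byte 0: (34 ⊕ 57) ⊕ 63 = 63 ⊕ 63 = 00
byte 1: (62 ⊕ 5e) ⊕ 69 = 3c ⊕ 69 = 55
byte 2: (43 ⊕ 95) ⊕ 70 = d6 ⊕ 70 = a6
byte 3: (18 ⊕ f6) ⊕ 68 = ee ⊕ 68 = 86
byte 4: (8b ⊕ af) ⊕ 65 = 24 ⊕ 65 = 41
byte 5: (3e ⊕ 82) ⊕ 72 = bc ⊕ 72 = ce
byte 6: (7b ⊕ c8) ⊕ 20 = b3 ⊕ 20 = 93

0055a68641ce93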